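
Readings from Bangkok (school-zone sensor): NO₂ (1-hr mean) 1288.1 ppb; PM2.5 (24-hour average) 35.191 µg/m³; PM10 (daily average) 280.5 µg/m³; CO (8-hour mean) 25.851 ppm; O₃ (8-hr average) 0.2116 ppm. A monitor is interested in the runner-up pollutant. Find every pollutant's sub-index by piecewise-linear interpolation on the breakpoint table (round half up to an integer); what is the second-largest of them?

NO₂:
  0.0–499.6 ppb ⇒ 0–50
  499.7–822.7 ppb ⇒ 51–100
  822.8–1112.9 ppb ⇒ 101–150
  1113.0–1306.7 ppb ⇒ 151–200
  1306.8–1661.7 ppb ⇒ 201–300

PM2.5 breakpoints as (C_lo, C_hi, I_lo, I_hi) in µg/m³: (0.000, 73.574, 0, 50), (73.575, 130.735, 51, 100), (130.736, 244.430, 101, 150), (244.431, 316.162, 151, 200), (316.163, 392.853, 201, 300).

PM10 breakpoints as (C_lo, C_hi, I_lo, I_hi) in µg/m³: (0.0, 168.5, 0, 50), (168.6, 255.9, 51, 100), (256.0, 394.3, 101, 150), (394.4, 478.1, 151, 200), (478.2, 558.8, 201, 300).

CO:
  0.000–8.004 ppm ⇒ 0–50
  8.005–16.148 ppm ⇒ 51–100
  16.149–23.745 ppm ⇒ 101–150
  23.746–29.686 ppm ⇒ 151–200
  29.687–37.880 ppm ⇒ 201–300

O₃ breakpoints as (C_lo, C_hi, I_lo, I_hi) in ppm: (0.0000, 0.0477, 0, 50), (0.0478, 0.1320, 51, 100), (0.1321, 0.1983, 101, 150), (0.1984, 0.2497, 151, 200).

168

NO₂: 1288.1 ∈ [1113.0, 1306.7] ↔ index [151, 200].
151 + (1288.1−1113.0)·(200−151)/(1306.7−1113.0) = 151 + 175.1·49/193.7 ≈ 195.29, so AQI = 195.
PM2.5 35.191: bracket 0.000–73.574 → index 0–50; slope 50/73.574, offset 35.191.
AQI = 0 + 50/73.574·35.191 ≈ 23.92 ⇒ 24.
PM10: 280.5 lies in 256.0–394.3, so I_lo=101, I_hi=150, C_lo=256.0, C_hi=394.3.
(150−101)/(394.3−256.0) × (280.5−256.0) + 101 = 49/138.3 × 24.5 + 101 ≈ 109.68 → 110.
CO: 25.851 lies in 23.746–29.686, so I_lo=151, I_hi=200, C_lo=23.746, C_hi=29.686.
(200−151)/(29.686−23.746) × (25.851−23.746) + 151 = 49/5.940 × 2.105 + 151 ≈ 168.36 → 168.
O₃: 0.2116 ∈ [0.1984, 0.2497] ↔ index [151, 200].
151 + (0.2116−0.1984)·(200−151)/(0.2497−0.1984) = 151 + 0.0132·49/0.0513 ≈ 163.61, so AQI = 164.
Sub-indices: NO₂→195, PM2.5→24, PM10→110, CO→168, O₃→164. Ranked high→low: 195, 168, 164, 110, 24. Second-highest sub-index = 168.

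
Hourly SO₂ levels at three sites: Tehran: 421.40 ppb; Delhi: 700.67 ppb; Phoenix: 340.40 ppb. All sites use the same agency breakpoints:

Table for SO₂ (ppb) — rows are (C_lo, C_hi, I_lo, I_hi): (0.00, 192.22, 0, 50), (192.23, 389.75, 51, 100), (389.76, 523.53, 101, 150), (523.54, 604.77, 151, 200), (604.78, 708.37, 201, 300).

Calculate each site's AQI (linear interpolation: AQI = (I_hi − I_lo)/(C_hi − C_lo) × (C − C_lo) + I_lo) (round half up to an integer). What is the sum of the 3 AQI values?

494

Tehran 421.40: bracket 389.76–523.53 → index 101–150; slope 49/133.77, offset 31.64.
AQI = 101 + 49/133.77·31.64 ≈ 112.59 ⇒ 113.
Delhi: row 604.78–708.37 (AQI 201–300). (300−201)·(700.67−604.78)/(708.37−604.78) + 201 = 99·95.89/103.59 + 201 ≈ 292.64 → 293.
Phoenix: 340.40 lies in 192.23–389.75, so I_lo=51, I_hi=100, C_lo=192.23, C_hi=389.75.
(100−51)/(389.75−192.23) × (340.40−192.23) + 51 = 49/197.52 × 148.17 + 51 ≈ 87.76 → 88.
AQIs: Tehran=113, Delhi=293, Phoenix=88. Sum = 113 + 293 + 88 = 494.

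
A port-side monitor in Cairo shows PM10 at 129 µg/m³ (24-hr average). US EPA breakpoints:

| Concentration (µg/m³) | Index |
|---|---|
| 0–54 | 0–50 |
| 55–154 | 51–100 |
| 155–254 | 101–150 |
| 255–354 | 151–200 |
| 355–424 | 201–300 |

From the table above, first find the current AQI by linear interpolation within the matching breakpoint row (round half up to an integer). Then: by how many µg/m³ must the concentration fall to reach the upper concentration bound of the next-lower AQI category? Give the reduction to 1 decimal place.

PM10: 129 ∈ [55, 154] ↔ index [51, 100].
51 + (129−55)·(100−51)/(154−55) = 51 + 74·49/99 ≈ 87.63, so AQI = 88.
Current AQI 88 is in the Moderate range (51–100). The next-lower category tops out at AQI 50, whose upper concentration bound is 54 µg/m³.
Reduction needed = 129 − 54 = 75.0 µg/m³.

75.0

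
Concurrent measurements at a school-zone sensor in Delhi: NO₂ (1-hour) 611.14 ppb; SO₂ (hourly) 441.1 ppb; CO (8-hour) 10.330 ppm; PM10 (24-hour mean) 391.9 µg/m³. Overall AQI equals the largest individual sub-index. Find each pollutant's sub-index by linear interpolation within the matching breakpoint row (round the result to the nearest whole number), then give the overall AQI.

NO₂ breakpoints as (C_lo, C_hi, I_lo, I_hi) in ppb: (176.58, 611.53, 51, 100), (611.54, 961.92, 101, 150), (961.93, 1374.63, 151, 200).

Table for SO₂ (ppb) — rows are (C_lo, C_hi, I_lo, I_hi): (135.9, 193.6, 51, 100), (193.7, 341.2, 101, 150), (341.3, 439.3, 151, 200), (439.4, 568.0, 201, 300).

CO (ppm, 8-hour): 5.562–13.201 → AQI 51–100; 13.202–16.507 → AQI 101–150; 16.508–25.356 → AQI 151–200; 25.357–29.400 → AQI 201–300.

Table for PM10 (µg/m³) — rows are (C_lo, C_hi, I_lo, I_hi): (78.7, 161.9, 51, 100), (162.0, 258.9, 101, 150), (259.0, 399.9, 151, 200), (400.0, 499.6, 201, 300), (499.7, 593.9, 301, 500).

202

NO₂ 611.14: bracket 176.58–611.53 → index 51–100; slope 49/434.95, offset 434.56.
AQI = 51 + 49/434.95·434.56 ≈ 99.96 ⇒ 100.
SO₂: row 439.4–568.0 (AQI 201–300). (300−201)·(441.1−439.4)/(568.0−439.4) + 201 = 99·1.7/128.6 + 201 ≈ 202.31 → 202.
CO 10.330: bracket 5.562–13.201 → index 51–100; slope 49/7.639, offset 4.768.
AQI = 51 + 49/7.639·4.768 ≈ 81.58 ⇒ 82.
PM10 391.9: bracket 259.0–399.9 → index 151–200; slope 49/140.9, offset 132.9.
AQI = 151 + 49/140.9·132.9 ≈ 197.22 ⇒ 197.
Sub-indices: NO₂→100, SO₂→202, CO→82, PM10→197. Overall AQI = max = 202; dominant pollutant is SO₂.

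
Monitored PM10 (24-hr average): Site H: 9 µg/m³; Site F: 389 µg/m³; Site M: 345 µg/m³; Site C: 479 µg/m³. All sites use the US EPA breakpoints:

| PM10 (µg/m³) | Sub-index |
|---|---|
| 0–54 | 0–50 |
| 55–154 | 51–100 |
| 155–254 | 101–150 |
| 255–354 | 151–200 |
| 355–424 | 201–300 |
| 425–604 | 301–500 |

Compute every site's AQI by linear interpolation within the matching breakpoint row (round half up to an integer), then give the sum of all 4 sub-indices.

Site H: 9 ∈ [0, 54] ↔ index [0, 50].
0 + (9−0)·(50−0)/(54−0) = 0 + 9·50/54 ≈ 8.33, so AQI = 8.
Site F 389: bracket 355–424 → index 201–300; slope 99/69, offset 34.
AQI = 201 + 99/69·34 ≈ 249.78 ⇒ 250.
Site M: 345 lies in 255–354, so I_lo=151, I_hi=200, C_lo=255, C_hi=354.
(200−151)/(354−255) × (345−255) + 151 = 49/99 × 90 + 151 ≈ 195.55 → 196.
Site C 479: bracket 425–604 → index 301–500; slope 199/179, offset 54.
AQI = 301 + 199/179·54 ≈ 361.03 ⇒ 361.
AQIs: Site H=8, Site F=250, Site M=196, Site C=361. Sum = 8 + 250 + 196 + 361 = 815.

815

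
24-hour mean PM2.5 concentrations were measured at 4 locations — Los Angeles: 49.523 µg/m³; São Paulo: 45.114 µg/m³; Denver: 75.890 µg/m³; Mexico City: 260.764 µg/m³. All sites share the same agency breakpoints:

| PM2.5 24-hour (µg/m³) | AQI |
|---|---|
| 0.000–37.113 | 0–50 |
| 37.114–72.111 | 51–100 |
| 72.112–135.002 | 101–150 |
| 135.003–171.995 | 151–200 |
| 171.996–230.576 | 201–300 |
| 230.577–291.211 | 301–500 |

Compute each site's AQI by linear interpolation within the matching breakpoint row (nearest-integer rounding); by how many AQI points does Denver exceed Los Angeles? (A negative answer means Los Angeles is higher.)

36

Los Angeles: 49.523 lies in 37.114–72.111, so I_lo=51, I_hi=100, C_lo=37.114, C_hi=72.111.
(100−51)/(72.111−37.114) × (49.523−37.114) + 51 = 49/34.997 × 12.409 + 51 ≈ 68.37 → 68.
São Paulo: row 37.114–72.111 (AQI 51–100). (100−51)·(45.114−37.114)/(72.111−37.114) + 51 = 49·8.000/34.997 + 51 ≈ 62.20 → 62.
Denver: 75.890 lies in 72.112–135.002, so I_lo=101, I_hi=150, C_lo=72.112, C_hi=135.002.
(150−101)/(135.002−72.112) × (75.890−72.112) + 101 = 49/62.890 × 3.778 + 101 ≈ 103.94 → 104.
Mexico City 260.764: bracket 230.577–291.211 → index 301–500; slope 199/60.634, offset 30.187.
AQI = 301 + 199/60.634·30.187 ≈ 400.07 ⇒ 400.
AQIs: Los Angeles=68, São Paulo=62, Denver=104, Mexico City=400. Denver (104) − Los Angeles (68) = 36.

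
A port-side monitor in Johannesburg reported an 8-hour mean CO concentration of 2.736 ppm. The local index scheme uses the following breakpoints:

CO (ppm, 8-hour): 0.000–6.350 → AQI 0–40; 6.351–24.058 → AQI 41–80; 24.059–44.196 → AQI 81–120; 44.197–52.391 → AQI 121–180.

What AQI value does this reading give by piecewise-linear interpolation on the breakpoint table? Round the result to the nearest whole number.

17

CO: 2.736 lies in 0.000–6.350, so I_lo=0, I_hi=40, C_lo=0.000, C_hi=6.350.
(40−0)/(6.350−0.000) × (2.736−0.000) + 0 = 40/6.350 × 2.736 + 0 ≈ 17.23 → 17.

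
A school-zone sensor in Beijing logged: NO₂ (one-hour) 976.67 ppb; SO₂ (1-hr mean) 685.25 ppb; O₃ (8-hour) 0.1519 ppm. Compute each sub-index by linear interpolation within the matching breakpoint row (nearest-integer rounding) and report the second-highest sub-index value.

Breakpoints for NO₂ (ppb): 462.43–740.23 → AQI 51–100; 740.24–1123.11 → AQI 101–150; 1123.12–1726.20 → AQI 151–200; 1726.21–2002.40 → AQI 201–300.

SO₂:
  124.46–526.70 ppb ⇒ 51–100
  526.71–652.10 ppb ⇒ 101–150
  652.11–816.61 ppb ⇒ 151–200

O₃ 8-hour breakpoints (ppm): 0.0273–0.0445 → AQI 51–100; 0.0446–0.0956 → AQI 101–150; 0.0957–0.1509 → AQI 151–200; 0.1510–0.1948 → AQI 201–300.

NO₂: 976.67 lies in 740.24–1123.11, so I_lo=101, I_hi=150, C_lo=740.24, C_hi=1123.11.
(150−101)/(1123.11−740.24) × (976.67−740.24) + 101 = 49/382.87 × 236.43 + 101 ≈ 131.26 → 131.
SO₂: 685.25 ∈ [652.11, 816.61] ↔ index [151, 200].
151 + (685.25−652.11)·(200−151)/(816.61−652.11) = 151 + 33.14·49/164.50 ≈ 160.87, so AQI = 161.
O₃: row 0.1510–0.1948 (AQI 201–300). (300−201)·(0.1519−0.1510)/(0.1948−0.1510) + 201 = 99·0.0009/0.0438 + 201 ≈ 203.03 → 203.
Sub-indices: NO₂→131, SO₂→161, O₃→203. Ranked high→low: 203, 161, 131. Second-highest sub-index = 161.

161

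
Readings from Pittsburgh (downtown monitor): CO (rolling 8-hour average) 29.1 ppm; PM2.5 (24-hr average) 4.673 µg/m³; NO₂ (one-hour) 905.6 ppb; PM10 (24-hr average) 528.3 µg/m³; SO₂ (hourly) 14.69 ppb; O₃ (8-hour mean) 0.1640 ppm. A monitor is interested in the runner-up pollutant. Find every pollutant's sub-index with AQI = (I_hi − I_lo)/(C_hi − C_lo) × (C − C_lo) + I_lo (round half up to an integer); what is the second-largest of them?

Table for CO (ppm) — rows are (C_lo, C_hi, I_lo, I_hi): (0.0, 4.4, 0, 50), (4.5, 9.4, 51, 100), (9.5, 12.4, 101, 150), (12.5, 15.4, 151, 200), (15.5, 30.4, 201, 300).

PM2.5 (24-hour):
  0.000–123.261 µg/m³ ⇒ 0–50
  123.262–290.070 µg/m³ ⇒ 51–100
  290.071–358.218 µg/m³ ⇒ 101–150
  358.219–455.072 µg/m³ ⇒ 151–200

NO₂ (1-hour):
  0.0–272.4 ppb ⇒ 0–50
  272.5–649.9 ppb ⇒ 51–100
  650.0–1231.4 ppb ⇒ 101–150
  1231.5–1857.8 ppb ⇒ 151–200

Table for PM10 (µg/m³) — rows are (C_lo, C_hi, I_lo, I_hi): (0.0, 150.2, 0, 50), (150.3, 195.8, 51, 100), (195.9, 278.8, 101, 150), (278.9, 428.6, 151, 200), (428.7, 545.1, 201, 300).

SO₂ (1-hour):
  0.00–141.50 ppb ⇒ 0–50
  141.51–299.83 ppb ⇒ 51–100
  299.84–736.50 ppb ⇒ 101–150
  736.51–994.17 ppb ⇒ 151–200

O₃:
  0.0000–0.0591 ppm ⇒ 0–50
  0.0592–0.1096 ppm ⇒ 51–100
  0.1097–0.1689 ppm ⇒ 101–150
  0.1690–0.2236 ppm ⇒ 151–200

CO 29.1: bracket 15.5–30.4 → index 201–300; slope 99/14.9, offset 13.6.
AQI = 201 + 99/14.9·13.6 ≈ 291.36 ⇒ 291.
PM2.5: 4.673 ∈ [0.000, 123.261] ↔ index [0, 50].
0 + (4.673−0.000)·(50−0)/(123.261−0.000) = 0 + 4.673·50/123.261 ≈ 1.90, so AQI = 2.
NO₂: 905.6 lies in 650.0–1231.4, so I_lo=101, I_hi=150, C_lo=650.0, C_hi=1231.4.
(150−101)/(1231.4−650.0) × (905.6−650.0) + 101 = 49/581.4 × 255.6 + 101 ≈ 122.54 → 123.
PM10: 528.3 ∈ [428.7, 545.1] ↔ index [201, 300].
201 + (528.3−428.7)·(300−201)/(545.1−428.7) = 201 + 99.6·99/116.4 ≈ 285.71, so AQI = 286.
SO₂ 14.69: bracket 0.00–141.50 → index 0–50; slope 50/141.50, offset 14.69.
AQI = 0 + 50/141.50·14.69 ≈ 5.19 ⇒ 5.
O₃: 0.1640 ∈ [0.1097, 0.1689] ↔ index [101, 150].
101 + (0.1640−0.1097)·(150−101)/(0.1689−0.1097) = 101 + 0.0543·49/0.0592 ≈ 145.94, so AQI = 146.
Sub-indices: CO→291, PM2.5→2, NO₂→123, PM10→286, SO₂→5, O₃→146. Ranked high→low: 291, 286, 146, 123, 5, 2. Second-highest sub-index = 286.

286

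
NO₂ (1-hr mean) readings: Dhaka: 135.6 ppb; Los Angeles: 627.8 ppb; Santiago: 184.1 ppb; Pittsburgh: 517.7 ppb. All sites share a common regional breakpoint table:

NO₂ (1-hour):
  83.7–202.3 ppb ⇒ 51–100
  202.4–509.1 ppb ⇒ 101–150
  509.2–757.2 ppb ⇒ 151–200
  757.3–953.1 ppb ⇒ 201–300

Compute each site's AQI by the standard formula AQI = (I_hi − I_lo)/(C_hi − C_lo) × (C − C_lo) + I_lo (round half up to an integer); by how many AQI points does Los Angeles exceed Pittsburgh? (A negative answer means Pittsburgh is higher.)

Dhaka 135.6: bracket 83.7–202.3 → index 51–100; slope 49/118.6, offset 51.9.
AQI = 51 + 49/118.6·51.9 ≈ 72.44 ⇒ 72.
Los Angeles 627.8: bracket 509.2–757.2 → index 151–200; slope 49/248.0, offset 118.6.
AQI = 151 + 49/248.0·118.6 ≈ 174.43 ⇒ 174.
Santiago 184.1: bracket 83.7–202.3 → index 51–100; slope 49/118.6, offset 100.4.
AQI = 51 + 49/118.6·100.4 ≈ 92.48 ⇒ 92.
Pittsburgh: 517.7 lies in 509.2–757.2, so I_lo=151, I_hi=200, C_lo=509.2, C_hi=757.2.
(200−151)/(757.2−509.2) × (517.7−509.2) + 151 = 49/248.0 × 8.5 + 151 ≈ 152.68 → 153.
AQIs: Dhaka=72, Los Angeles=174, Santiago=92, Pittsburgh=153. Los Angeles (174) − Pittsburgh (153) = 21.

21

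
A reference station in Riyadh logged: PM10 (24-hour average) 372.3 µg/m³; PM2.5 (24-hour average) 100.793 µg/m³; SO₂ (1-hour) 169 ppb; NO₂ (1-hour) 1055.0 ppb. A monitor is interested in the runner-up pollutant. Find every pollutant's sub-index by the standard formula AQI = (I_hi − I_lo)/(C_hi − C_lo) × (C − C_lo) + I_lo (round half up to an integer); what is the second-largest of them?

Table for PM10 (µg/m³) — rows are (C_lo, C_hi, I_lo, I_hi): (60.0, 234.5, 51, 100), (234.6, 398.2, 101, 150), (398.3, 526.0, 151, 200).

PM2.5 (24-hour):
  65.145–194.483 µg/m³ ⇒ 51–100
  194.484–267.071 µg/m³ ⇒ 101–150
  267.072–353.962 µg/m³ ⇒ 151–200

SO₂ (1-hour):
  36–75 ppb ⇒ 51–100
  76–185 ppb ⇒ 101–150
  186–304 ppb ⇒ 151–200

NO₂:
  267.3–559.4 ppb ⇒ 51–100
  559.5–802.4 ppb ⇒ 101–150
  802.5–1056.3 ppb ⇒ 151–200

PM10 372.3: bracket 234.6–398.2 → index 101–150; slope 49/163.6, offset 137.7.
AQI = 101 + 49/163.6·137.7 ≈ 142.24 ⇒ 142.
PM2.5: 100.793 lies in 65.145–194.483, so I_lo=51, I_hi=100, C_lo=65.145, C_hi=194.483.
(100−51)/(194.483−65.145) × (100.793−65.145) + 51 = 49/129.338 × 35.648 + 51 ≈ 64.51 → 65.
SO₂: 169 lies in 76–185, so I_lo=101, I_hi=150, C_lo=76, C_hi=185.
(150−101)/(185−76) × (169−76) + 101 = 49/109 × 93 + 101 ≈ 142.81 → 143.
NO₂: 1055.0 ∈ [802.5, 1056.3] ↔ index [151, 200].
151 + (1055.0−802.5)·(200−151)/(1056.3−802.5) = 151 + 252.5·49/253.8 ≈ 199.75, so AQI = 200.
Sub-indices: PM10→142, PM2.5→65, SO₂→143, NO₂→200. Ranked high→low: 200, 143, 142, 65. Second-highest sub-index = 143.

143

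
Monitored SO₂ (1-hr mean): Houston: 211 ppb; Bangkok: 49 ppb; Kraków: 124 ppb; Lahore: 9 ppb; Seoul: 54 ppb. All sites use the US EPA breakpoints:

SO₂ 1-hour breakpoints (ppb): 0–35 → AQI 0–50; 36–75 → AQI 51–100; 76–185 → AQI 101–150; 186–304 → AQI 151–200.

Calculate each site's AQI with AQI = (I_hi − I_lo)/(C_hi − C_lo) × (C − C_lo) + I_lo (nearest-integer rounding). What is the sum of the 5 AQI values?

Houston: 211 lies in 186–304, so I_lo=151, I_hi=200, C_lo=186, C_hi=304.
(200−151)/(304−186) × (211−186) + 151 = 49/118 × 25 + 151 ≈ 161.38 → 161.
Bangkok: 49 lies in 36–75, so I_lo=51, I_hi=100, C_lo=36, C_hi=75.
(100−51)/(75−36) × (49−36) + 51 = 49/39 × 13 + 51 ≈ 67.33 → 67.
Kraków: 124 lies in 76–185, so I_lo=101, I_hi=150, C_lo=76, C_hi=185.
(150−101)/(185−76) × (124−76) + 101 = 49/109 × 48 + 101 ≈ 122.58 → 123.
Lahore: row 0–35 (AQI 0–50). (50−0)·(9−0)/(35−0) + 0 = 50·9/35 + 0 ≈ 12.86 → 13.
Seoul: row 36–75 (AQI 51–100). (100−51)·(54−36)/(75−36) + 51 = 49·18/39 + 51 ≈ 73.62 → 74.
AQIs: Houston=161, Bangkok=67, Kraków=123, Lahore=13, Seoul=74. Sum = 161 + 67 + 123 + 13 + 74 = 438.

438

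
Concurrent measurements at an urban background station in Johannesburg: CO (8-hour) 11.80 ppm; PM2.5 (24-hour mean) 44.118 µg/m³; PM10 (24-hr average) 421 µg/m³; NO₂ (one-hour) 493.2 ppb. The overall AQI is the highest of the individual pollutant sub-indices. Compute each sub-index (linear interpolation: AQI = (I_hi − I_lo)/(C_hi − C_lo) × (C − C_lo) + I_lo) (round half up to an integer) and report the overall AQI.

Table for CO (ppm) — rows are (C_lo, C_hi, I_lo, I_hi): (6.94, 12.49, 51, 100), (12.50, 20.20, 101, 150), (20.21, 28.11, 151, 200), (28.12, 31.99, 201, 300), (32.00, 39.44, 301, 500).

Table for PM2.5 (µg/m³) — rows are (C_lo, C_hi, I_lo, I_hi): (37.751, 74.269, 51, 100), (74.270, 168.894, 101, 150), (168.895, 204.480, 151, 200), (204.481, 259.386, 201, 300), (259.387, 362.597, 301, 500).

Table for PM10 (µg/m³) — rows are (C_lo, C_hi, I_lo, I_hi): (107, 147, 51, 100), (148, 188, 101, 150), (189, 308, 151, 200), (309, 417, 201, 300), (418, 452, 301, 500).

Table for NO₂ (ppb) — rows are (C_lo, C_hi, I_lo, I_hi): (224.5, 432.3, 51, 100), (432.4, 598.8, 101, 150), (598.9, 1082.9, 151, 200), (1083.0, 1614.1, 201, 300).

319

CO 11.80: bracket 6.94–12.49 → index 51–100; slope 49/5.55, offset 4.86.
AQI = 51 + 49/5.55·4.86 ≈ 93.91 ⇒ 94.
PM2.5: 44.118 lies in 37.751–74.269, so I_lo=51, I_hi=100, C_lo=37.751, C_hi=74.269.
(100−51)/(74.269−37.751) × (44.118−37.751) + 51 = 49/36.518 × 6.367 + 51 ≈ 59.54 → 60.
PM10: row 418–452 (AQI 301–500). (500−301)·(421−418)/(452−418) + 301 = 199·3/34 + 301 ≈ 318.56 → 319.
NO₂ 493.2: bracket 432.4–598.8 → index 101–150; slope 49/166.4, offset 60.8.
AQI = 101 + 49/166.4·60.8 ≈ 118.90 ⇒ 119.
Sub-indices: CO→94, PM2.5→60, PM10→319, NO₂→119. Overall AQI = max = 319; dominant pollutant is PM10.
AQI 319: Hazardous.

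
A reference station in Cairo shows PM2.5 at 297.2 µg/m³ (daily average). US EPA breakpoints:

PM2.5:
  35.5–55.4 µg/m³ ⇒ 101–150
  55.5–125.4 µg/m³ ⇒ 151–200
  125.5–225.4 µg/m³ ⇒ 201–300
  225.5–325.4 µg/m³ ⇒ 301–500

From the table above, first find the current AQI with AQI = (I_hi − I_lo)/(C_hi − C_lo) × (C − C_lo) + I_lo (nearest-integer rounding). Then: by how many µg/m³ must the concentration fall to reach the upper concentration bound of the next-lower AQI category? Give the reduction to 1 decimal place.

PM2.5 297.2: bracket 225.5–325.4 → index 301–500; slope 199/99.9, offset 71.7.
AQI = 301 + 199/99.9·71.7 ≈ 443.83 ⇒ 444.
Current AQI 444 is in the Hazardous range (301–500). The next-lower category tops out at AQI 300, whose upper concentration bound is 225.4 µg/m³.
Reduction needed = 297.2 − 225.4 = 71.8 µg/m³.

71.8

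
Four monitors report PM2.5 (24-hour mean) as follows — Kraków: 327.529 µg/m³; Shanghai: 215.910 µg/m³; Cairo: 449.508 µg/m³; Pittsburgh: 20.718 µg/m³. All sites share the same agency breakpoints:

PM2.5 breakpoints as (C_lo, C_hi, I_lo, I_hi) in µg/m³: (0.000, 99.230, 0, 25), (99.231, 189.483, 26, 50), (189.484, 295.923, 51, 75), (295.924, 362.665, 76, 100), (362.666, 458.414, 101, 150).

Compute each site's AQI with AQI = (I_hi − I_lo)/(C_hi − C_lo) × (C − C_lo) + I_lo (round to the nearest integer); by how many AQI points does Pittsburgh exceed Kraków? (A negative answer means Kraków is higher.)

-82

Kraków: 327.529 lies in 295.924–362.665, so I_lo=76, I_hi=100, C_lo=295.924, C_hi=362.665.
(100−76)/(362.665−295.924) × (327.529−295.924) + 76 = 24/66.741 × 31.605 + 76 ≈ 87.37 → 87.
Shanghai: 215.910 ∈ [189.484, 295.923] ↔ index [51, 75].
51 + (215.910−189.484)·(75−51)/(295.923−189.484) = 51 + 26.426·24/106.439 ≈ 56.96, so AQI = 57.
Cairo: 449.508 ∈ [362.666, 458.414] ↔ index [101, 150].
101 + (449.508−362.666)·(150−101)/(458.414−362.666) = 101 + 86.842·49/95.748 ≈ 145.44, so AQI = 145.
Pittsburgh: 20.718 lies in 0.000–99.230, so I_lo=0, I_hi=25, C_lo=0.000, C_hi=99.230.
(25−0)/(99.230−0.000) × (20.718−0.000) + 0 = 25/99.230 × 20.718 + 0 ≈ 5.22 → 5.
AQIs: Kraków=87, Shanghai=57, Cairo=145, Pittsburgh=5. Pittsburgh (5) − Kraków (87) = -82.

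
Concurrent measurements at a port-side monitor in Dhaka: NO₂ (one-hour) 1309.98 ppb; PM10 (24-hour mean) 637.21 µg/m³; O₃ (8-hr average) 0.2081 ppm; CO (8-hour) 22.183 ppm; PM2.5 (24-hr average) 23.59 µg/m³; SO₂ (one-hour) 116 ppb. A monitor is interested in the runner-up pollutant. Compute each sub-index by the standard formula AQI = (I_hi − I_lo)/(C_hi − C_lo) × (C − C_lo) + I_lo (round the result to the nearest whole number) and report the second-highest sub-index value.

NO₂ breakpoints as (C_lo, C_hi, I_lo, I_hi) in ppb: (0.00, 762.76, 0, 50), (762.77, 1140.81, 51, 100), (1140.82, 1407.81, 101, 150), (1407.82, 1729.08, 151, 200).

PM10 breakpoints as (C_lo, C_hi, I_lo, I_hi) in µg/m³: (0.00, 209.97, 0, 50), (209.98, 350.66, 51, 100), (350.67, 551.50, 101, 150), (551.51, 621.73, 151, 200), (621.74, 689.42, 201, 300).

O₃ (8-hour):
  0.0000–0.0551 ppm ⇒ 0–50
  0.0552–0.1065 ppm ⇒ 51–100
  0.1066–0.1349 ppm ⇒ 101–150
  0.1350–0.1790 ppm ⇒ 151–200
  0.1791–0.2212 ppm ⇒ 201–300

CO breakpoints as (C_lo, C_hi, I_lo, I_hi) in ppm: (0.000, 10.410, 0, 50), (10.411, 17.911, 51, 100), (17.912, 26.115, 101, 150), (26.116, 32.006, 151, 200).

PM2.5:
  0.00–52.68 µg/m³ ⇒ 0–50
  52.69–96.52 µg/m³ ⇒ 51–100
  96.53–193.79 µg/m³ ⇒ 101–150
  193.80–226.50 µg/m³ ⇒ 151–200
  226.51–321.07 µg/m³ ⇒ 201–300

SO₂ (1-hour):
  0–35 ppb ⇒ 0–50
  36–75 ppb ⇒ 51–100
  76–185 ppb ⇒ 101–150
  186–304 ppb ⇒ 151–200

NO₂: 1309.98 ∈ [1140.82, 1407.81] ↔ index [101, 150].
101 + (1309.98−1140.82)·(150−101)/(1407.81−1140.82) = 101 + 169.16·49/266.99 ≈ 132.05, so AQI = 132.
PM10: 637.21 ∈ [621.74, 689.42] ↔ index [201, 300].
201 + (637.21−621.74)·(300−201)/(689.42−621.74) = 201 + 15.47·99/67.68 ≈ 223.63, so AQI = 224.
O₃: 0.2081 ∈ [0.1791, 0.2212] ↔ index [201, 300].
201 + (0.2081−0.1791)·(300−201)/(0.2212−0.1791) = 201 + 0.0290·99/0.0421 ≈ 269.19, so AQI = 269.
CO: 22.183 lies in 17.912–26.115, so I_lo=101, I_hi=150, C_lo=17.912, C_hi=26.115.
(150−101)/(26.115−17.912) × (22.183−17.912) + 101 = 49/8.203 × 4.271 + 101 ≈ 126.51 → 127.
PM2.5 23.59: bracket 0.00–52.68 → index 0–50; slope 50/52.68, offset 23.59.
AQI = 0 + 50/52.68·23.59 ≈ 22.39 ⇒ 22.
SO₂ 116: bracket 76–185 → index 101–150; slope 49/109, offset 40.
AQI = 101 + 49/109·40 ≈ 118.98 ⇒ 119.
Sub-indices: NO₂→132, PM10→224, O₃→269, CO→127, PM2.5→22, SO₂→119. Ranked high→low: 269, 224, 132, 127, 119, 22. Second-highest sub-index = 224.

224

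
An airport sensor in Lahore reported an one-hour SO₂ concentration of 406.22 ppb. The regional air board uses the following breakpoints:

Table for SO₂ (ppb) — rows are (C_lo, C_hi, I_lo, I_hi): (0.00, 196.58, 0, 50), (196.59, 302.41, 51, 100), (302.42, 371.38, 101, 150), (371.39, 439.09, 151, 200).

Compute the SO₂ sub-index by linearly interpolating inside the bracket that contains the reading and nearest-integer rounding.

SO₂: 406.22 lies in 371.39–439.09, so I_lo=151, I_hi=200, C_lo=371.39, C_hi=439.09.
(200−151)/(439.09−371.39) × (406.22−371.39) + 151 = 49/67.70 × 34.83 + 151 ≈ 176.21 → 176.
AQI 176 falls in the Unhealthy category.

176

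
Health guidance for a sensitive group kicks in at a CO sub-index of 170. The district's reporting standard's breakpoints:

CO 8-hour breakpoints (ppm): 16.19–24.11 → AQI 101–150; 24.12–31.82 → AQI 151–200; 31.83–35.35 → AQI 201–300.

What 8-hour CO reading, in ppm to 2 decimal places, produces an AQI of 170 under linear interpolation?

AQI 170 lies in the 151–200 band, which corresponds to 24.12–31.82 ppm.
C = 24.12 + (170−151)×(31.82−24.12)/(200−151) = 24.12 + 19×7.70/49 ≈ 27.1057 ppm → 27.11 ppm to 2 dp.

27.11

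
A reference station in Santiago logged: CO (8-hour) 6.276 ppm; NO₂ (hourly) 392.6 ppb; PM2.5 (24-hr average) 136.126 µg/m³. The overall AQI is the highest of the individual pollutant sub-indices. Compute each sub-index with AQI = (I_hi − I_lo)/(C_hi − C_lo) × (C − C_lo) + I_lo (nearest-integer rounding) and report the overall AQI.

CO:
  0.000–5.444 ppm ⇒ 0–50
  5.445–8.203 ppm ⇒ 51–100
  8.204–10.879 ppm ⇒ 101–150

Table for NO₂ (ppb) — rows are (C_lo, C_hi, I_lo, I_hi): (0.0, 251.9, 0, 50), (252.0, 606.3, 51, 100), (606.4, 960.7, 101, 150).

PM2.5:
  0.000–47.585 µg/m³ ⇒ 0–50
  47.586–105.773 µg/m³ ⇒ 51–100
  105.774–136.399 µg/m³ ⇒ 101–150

CO: 6.276 lies in 5.445–8.203, so I_lo=51, I_hi=100, C_lo=5.445, C_hi=8.203.
(100−51)/(8.203−5.445) × (6.276−5.445) + 51 = 49/2.758 × 0.831 + 51 ≈ 65.76 → 66.
NO₂: 392.6 lies in 252.0–606.3, so I_lo=51, I_hi=100, C_lo=252.0, C_hi=606.3.
(100−51)/(606.3−252.0) × (392.6−252.0) + 51 = 49/354.3 × 140.6 + 51 ≈ 70.45 → 70.
PM2.5 136.126: bracket 105.774–136.399 → index 101–150; slope 49/30.625, offset 30.352.
AQI = 101 + 49/30.625·30.352 ≈ 149.56 ⇒ 150.
Sub-indices: CO→66, NO₂→70, PM2.5→150. Overall AQI = max = 150; dominant pollutant is PM2.5.

150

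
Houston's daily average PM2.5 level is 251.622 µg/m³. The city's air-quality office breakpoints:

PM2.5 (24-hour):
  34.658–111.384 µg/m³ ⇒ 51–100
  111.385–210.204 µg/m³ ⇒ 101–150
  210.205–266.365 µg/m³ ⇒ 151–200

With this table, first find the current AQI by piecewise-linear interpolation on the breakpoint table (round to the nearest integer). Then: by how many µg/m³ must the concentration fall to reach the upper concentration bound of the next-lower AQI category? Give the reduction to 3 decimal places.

PM2.5: 251.622 lies in 210.205–266.365, so I_lo=151, I_hi=200, C_lo=210.205, C_hi=266.365.
(200−151)/(266.365−210.205) × (251.622−210.205) + 151 = 49/56.160 × 41.417 + 151 ≈ 187.14 → 187.
Current AQI 187 is in the Unhealthy range (151–200). The next-lower category tops out at AQI 150, whose upper concentration bound is 210.204 µg/m³.
Reduction needed = 251.622 − 210.204 = 41.418 µg/m³.

41.418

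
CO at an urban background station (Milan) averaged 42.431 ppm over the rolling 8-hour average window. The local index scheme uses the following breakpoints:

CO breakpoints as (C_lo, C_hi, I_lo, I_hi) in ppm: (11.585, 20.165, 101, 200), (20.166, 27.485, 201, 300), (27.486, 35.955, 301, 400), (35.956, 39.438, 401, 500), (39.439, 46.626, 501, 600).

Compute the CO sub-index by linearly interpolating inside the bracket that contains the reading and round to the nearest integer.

542

CO 42.431: bracket 39.439–46.626 → index 501–600; slope 99/7.187, offset 2.992.
AQI = 501 + 99/7.187·2.992 ≈ 542.21 ⇒ 542.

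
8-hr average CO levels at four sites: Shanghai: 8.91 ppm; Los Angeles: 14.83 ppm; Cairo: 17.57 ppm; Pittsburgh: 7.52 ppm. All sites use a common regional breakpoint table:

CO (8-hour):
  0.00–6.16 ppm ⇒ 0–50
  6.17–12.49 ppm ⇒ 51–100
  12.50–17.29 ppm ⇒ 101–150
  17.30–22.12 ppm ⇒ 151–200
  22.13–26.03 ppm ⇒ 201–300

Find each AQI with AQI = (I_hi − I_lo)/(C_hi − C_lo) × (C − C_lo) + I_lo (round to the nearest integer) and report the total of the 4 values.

412

Shanghai: row 6.17–12.49 (AQI 51–100). (100−51)·(8.91−6.17)/(12.49−6.17) + 51 = 49·2.74/6.32 + 51 ≈ 72.24 → 72.
Los Angeles: 14.83 lies in 12.50–17.29, so I_lo=101, I_hi=150, C_lo=12.50, C_hi=17.29.
(150−101)/(17.29−12.50) × (14.83−12.50) + 101 = 49/4.79 × 2.33 + 101 ≈ 124.84 → 125.
Cairo: row 17.30–22.12 (AQI 151–200). (200−151)·(17.57−17.30)/(22.12−17.30) + 151 = 49·0.27/4.82 + 151 ≈ 153.74 → 154.
Pittsburgh: 7.52 lies in 6.17–12.49, so I_lo=51, I_hi=100, C_lo=6.17, C_hi=12.49.
(100−51)/(12.49−6.17) × (7.52−6.17) + 51 = 49/6.32 × 1.35 + 51 ≈ 61.47 → 61.
AQIs: Shanghai=72, Los Angeles=125, Cairo=154, Pittsburgh=61. Sum = 72 + 125 + 154 + 61 = 412.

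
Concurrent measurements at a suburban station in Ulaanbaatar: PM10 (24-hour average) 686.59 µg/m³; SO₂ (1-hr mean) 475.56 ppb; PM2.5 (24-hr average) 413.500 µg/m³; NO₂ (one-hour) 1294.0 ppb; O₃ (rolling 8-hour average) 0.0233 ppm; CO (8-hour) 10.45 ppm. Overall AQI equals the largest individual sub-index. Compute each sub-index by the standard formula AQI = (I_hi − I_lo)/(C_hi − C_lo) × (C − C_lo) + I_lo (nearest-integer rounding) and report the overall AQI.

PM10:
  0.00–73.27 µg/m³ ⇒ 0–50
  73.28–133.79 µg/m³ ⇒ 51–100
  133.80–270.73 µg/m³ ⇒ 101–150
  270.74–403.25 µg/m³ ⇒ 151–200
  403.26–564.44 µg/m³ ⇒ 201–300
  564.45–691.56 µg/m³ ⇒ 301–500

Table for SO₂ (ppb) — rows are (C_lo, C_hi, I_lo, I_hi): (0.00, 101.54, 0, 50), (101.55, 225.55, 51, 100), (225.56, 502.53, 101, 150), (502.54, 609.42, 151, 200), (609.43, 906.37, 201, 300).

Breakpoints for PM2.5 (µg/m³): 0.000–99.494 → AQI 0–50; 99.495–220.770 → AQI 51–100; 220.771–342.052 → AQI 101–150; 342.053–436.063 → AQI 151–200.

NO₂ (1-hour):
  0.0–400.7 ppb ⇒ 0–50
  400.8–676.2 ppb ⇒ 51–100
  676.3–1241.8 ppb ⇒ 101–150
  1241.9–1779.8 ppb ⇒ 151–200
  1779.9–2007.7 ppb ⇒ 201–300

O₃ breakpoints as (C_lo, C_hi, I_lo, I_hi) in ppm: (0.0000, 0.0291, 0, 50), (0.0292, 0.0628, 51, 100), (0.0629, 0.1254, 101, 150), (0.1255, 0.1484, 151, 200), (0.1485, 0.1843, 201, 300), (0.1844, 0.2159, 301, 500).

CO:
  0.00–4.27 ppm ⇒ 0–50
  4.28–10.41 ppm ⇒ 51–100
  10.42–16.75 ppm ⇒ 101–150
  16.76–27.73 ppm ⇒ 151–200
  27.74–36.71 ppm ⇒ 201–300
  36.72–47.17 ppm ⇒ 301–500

PM10: 686.59 lies in 564.45–691.56, so I_lo=301, I_hi=500, C_lo=564.45, C_hi=691.56.
(500−301)/(691.56−564.45) × (686.59−564.45) + 301 = 199/127.11 × 122.14 + 301 ≈ 492.22 → 492.
SO₂: 475.56 ∈ [225.56, 502.53] ↔ index [101, 150].
101 + (475.56−225.56)·(150−101)/(502.53−225.56) = 101 + 250.00·49/276.97 ≈ 145.23, so AQI = 145.
PM2.5 413.500: bracket 342.053–436.063 → index 151–200; slope 49/94.010, offset 71.447.
AQI = 151 + 49/94.010·71.447 ≈ 188.24 ⇒ 188.
NO₂: 1294.0 ∈ [1241.9, 1779.8] ↔ index [151, 200].
151 + (1294.0−1241.9)·(200−151)/(1779.8−1241.9) = 151 + 52.1·49/537.9 ≈ 155.75, so AQI = 156.
O₃: row 0.0000–0.0291 (AQI 0–50). (50−0)·(0.0233−0.0000)/(0.0291−0.0000) + 0 = 50·0.0233/0.0291 + 0 ≈ 40.03 → 40.
CO: 10.45 ∈ [10.42, 16.75] ↔ index [101, 150].
101 + (10.45−10.42)·(150−101)/(16.75−10.42) = 101 + 0.03·49/6.33 ≈ 101.23, so AQI = 101.
Sub-indices: PM10→492, SO₂→145, PM2.5→188, NO₂→156, O₃→40, CO→101. Overall AQI = max = 492; dominant pollutant is PM10.
AQI 492: Hazardous.

492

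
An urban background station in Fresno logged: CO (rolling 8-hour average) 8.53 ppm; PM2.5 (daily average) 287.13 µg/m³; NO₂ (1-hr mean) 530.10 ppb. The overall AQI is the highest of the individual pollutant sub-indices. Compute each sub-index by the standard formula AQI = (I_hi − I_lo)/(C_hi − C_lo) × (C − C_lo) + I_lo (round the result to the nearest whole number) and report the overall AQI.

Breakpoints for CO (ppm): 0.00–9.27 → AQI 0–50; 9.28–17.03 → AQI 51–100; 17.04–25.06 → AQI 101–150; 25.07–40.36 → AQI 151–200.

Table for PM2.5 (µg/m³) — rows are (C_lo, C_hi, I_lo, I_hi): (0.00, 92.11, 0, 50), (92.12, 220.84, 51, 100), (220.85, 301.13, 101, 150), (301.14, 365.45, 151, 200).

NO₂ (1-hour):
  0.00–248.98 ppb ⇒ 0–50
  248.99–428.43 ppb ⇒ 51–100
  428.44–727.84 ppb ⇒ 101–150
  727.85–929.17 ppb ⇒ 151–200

141

CO 8.53: bracket 0.00–9.27 → index 0–50; slope 50/9.27, offset 8.53.
AQI = 0 + 50/9.27·8.53 ≈ 46.01 ⇒ 46.
PM2.5: row 220.85–301.13 (AQI 101–150). (150−101)·(287.13−220.85)/(301.13−220.85) + 101 = 49·66.28/80.28 + 101 ≈ 141.45 → 141.
NO₂: 530.10 lies in 428.44–727.84, so I_lo=101, I_hi=150, C_lo=428.44, C_hi=727.84.
(150−101)/(727.84−428.44) × (530.10−428.44) + 101 = 49/299.40 × 101.66 + 101 ≈ 117.64 → 118.
Sub-indices: CO→46, PM2.5→141, NO₂→118. Overall AQI = max = 141; dominant pollutant is PM2.5.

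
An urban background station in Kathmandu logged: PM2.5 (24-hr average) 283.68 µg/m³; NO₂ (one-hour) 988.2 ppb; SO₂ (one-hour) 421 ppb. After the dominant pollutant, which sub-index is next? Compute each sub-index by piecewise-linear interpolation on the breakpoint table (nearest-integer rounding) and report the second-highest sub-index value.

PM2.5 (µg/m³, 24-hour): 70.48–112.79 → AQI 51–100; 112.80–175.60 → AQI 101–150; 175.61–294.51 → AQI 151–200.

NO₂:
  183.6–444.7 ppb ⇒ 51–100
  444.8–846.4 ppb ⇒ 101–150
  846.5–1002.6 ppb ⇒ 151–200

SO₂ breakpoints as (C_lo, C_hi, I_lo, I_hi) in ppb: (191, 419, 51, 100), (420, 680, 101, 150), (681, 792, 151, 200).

195

PM2.5: row 175.61–294.51 (AQI 151–200). (200−151)·(283.68−175.61)/(294.51−175.61) + 151 = 49·108.07/118.90 + 151 ≈ 195.54 → 196.
NO₂: row 846.5–1002.6 (AQI 151–200). (200−151)·(988.2−846.5)/(1002.6−846.5) + 151 = 49·141.7/156.1 + 151 ≈ 195.48 → 195.
SO₂ 421: bracket 420–680 → index 101–150; slope 49/260, offset 1.
AQI = 101 + 49/260·1 ≈ 101.19 ⇒ 101.
Sub-indices: PM2.5→196, NO₂→195, SO₂→101. Ranked high→low: 196, 195, 101. Second-highest sub-index = 195.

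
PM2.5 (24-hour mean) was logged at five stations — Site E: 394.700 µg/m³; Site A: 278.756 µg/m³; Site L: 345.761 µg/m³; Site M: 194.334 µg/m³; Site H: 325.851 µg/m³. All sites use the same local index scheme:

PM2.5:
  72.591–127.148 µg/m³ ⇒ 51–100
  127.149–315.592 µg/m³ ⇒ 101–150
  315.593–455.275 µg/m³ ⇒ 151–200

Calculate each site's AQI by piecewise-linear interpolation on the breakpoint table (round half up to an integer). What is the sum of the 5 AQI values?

Site E: 394.700 lies in 315.593–455.275, so I_lo=151, I_hi=200, C_lo=315.593, C_hi=455.275.
(200−151)/(455.275−315.593) × (394.700−315.593) + 151 = 49/139.682 × 79.107 + 151 ≈ 178.75 → 179.
Site A: row 127.149–315.592 (AQI 101–150). (150−101)·(278.756−127.149)/(315.592−127.149) + 101 = 49·151.607/188.443 + 101 ≈ 140.42 → 140.
Site L: 345.761 lies in 315.593–455.275, so I_lo=151, I_hi=200, C_lo=315.593, C_hi=455.275.
(200−151)/(455.275−315.593) × (345.761−315.593) + 151 = 49/139.682 × 30.168 + 151 ≈ 161.58 → 162.
Site M: 194.334 ∈ [127.149, 315.592] ↔ index [101, 150].
101 + (194.334−127.149)·(150−101)/(315.592−127.149) = 101 + 67.185·49/188.443 ≈ 118.47, so AQI = 118.
Site H 325.851: bracket 315.593–455.275 → index 151–200; slope 49/139.682, offset 10.258.
AQI = 151 + 49/139.682·10.258 ≈ 154.60 ⇒ 155.
AQIs: Site E=179, Site A=140, Site L=162, Site M=118, Site H=155. Sum = 179 + 140 + 162 + 118 + 155 = 754.

754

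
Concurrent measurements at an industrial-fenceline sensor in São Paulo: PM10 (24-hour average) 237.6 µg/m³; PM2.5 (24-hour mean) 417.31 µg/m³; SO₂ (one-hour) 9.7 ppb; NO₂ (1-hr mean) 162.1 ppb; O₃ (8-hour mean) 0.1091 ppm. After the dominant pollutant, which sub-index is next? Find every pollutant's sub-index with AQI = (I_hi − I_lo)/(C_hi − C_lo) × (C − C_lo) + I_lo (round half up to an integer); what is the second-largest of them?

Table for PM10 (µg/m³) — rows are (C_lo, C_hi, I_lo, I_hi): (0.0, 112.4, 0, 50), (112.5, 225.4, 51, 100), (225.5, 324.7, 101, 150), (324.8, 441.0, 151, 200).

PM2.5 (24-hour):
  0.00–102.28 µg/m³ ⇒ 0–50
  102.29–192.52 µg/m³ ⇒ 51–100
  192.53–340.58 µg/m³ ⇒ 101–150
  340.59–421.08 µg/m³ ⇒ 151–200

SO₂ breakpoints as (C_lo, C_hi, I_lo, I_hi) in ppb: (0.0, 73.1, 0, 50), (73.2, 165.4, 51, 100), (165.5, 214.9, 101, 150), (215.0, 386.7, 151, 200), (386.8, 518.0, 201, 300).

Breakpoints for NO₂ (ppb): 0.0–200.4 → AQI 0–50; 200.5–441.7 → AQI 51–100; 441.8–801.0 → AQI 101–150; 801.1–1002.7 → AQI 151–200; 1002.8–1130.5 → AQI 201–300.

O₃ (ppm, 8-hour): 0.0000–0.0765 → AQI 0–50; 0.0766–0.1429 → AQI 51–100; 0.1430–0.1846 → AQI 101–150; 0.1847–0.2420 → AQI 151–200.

PM10: row 225.5–324.7 (AQI 101–150). (150−101)·(237.6−225.5)/(324.7−225.5) + 101 = 49·12.1/99.2 + 101 ≈ 106.98 → 107.
PM2.5: 417.31 ∈ [340.59, 421.08] ↔ index [151, 200].
151 + (417.31−340.59)·(200−151)/(421.08−340.59) = 151 + 76.72·49/80.49 ≈ 197.70, so AQI = 198.
SO₂: 9.7 ∈ [0.0, 73.1] ↔ index [0, 50].
0 + (9.7−0.0)·(50−0)/(73.1−0.0) = 0 + 9.7·50/73.1 ≈ 6.63, so AQI = 7.
NO₂ 162.1: bracket 0.0–200.4 → index 0–50; slope 50/200.4, offset 162.1.
AQI = 0 + 50/200.4·162.1 ≈ 40.44 ⇒ 40.
O₃: row 0.0766–0.1429 (AQI 51–100). (100−51)·(0.1091−0.0766)/(0.1429−0.0766) + 51 = 49·0.0325/0.0663 + 51 ≈ 75.02 → 75.
Sub-indices: PM10→107, PM2.5→198, SO₂→7, NO₂→40, O₃→75. Ranked high→low: 198, 107, 75, 40, 7. Second-highest sub-index = 107.

107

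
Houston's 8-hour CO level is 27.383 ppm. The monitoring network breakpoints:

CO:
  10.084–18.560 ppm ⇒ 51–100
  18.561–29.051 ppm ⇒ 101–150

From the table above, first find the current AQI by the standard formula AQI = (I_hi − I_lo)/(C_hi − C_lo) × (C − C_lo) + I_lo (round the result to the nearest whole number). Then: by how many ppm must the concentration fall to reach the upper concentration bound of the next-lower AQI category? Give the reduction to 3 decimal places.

8.823

CO 27.383: bracket 18.561–29.051 → index 101–150; slope 49/10.490, offset 8.822.
AQI = 101 + 49/10.490·8.822 ≈ 142.21 ⇒ 142.
Current AQI 142 is in the Unhealthy for Sensitive Groups range (101–150). The next-lower category tops out at AQI 100, whose upper concentration bound is 18.560 ppm.
Reduction needed = 27.383 − 18.560 = 8.823 ppm.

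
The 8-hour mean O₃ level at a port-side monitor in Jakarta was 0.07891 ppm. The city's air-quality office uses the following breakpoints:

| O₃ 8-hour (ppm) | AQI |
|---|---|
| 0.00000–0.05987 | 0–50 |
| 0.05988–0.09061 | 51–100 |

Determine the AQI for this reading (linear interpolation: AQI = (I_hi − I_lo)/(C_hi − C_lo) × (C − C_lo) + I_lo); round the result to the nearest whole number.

O₃: 0.07891 lies in 0.05988–0.09061, so I_lo=51, I_hi=100, C_lo=0.05988, C_hi=0.09061.
(100−51)/(0.09061−0.05988) × (0.07891−0.05988) + 51 = 49/0.03073 × 0.01903 + 51 ≈ 81.34 → 81.

81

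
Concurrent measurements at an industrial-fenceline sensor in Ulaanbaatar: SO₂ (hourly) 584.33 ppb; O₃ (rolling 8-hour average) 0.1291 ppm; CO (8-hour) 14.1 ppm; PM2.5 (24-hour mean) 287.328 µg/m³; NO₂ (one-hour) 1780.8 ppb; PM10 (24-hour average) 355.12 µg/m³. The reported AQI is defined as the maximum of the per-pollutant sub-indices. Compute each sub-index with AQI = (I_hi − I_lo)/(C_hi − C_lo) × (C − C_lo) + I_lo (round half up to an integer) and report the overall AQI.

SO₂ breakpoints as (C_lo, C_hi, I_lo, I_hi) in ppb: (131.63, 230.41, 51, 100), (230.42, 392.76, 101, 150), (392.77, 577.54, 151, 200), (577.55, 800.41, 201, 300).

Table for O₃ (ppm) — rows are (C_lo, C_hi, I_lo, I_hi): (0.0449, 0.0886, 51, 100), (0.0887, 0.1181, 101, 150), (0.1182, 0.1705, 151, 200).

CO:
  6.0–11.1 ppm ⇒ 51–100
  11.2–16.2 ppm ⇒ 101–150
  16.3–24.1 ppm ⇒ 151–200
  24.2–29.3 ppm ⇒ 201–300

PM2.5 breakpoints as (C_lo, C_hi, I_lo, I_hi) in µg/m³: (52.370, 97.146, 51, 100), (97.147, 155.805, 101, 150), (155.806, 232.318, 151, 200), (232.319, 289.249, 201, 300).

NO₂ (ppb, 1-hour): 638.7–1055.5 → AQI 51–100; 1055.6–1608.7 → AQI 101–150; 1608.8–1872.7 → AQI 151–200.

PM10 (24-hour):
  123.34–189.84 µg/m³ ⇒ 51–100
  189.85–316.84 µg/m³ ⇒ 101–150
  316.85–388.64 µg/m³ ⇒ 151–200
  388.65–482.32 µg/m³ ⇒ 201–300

SO₂: 584.33 ∈ [577.55, 800.41] ↔ index [201, 300].
201 + (584.33−577.55)·(300−201)/(800.41−577.55) = 201 + 6.78·99/222.86 ≈ 204.01, so AQI = 204.
O₃ 0.1291: bracket 0.1182–0.1705 → index 151–200; slope 49/0.0523, offset 0.0109.
AQI = 151 + 49/0.0523·0.0109 ≈ 161.21 ⇒ 161.
CO: 14.1 lies in 11.2–16.2, so I_lo=101, I_hi=150, C_lo=11.2, C_hi=16.2.
(150−101)/(16.2−11.2) × (14.1−11.2) + 101 = 49/5.0 × 2.9 + 101 ≈ 129.42 → 129.
PM2.5 287.328: bracket 232.319–289.249 → index 201–300; slope 99/56.930, offset 55.009.
AQI = 201 + 99/56.930·55.009 ≈ 296.66 ⇒ 297.
NO₂: 1780.8 lies in 1608.8–1872.7, so I_lo=151, I_hi=200, C_lo=1608.8, C_hi=1872.7.
(200−151)/(1872.7−1608.8) × (1780.8−1608.8) + 151 = 49/263.9 × 172.0 + 151 ≈ 182.94 → 183.
PM10: 355.12 ∈ [316.85, 388.64] ↔ index [151, 200].
151 + (355.12−316.85)·(200−151)/(388.64−316.85) = 151 + 38.27·49/71.79 ≈ 177.12, so AQI = 177.
Sub-indices: SO₂→204, O₃→161, CO→129, PM2.5→297, NO₂→183, PM10→177. Overall AQI = max = 297; dominant pollutant is PM2.5.
AQI 297: Very Unhealthy.

297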